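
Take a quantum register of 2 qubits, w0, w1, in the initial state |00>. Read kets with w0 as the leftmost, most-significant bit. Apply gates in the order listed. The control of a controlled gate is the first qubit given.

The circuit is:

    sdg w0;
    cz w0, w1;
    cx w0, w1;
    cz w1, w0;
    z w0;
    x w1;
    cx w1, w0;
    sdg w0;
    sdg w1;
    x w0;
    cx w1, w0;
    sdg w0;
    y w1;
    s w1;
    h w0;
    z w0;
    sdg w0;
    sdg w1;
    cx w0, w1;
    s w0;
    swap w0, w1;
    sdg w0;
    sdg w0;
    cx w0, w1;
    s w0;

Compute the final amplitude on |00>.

The final state's coefficient on |00> equals sqrt(2)/2.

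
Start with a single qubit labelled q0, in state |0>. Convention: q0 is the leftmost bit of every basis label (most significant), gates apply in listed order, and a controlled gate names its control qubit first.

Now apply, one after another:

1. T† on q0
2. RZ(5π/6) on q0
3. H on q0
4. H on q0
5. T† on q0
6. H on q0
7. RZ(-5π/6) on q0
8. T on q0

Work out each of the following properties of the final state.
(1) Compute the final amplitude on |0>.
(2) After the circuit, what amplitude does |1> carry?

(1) The amplitude on |0> is sqrt(2)/2.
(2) The final state's coefficient on |1> equals -sqrt(2)*exp(5*I*pi/12)/2.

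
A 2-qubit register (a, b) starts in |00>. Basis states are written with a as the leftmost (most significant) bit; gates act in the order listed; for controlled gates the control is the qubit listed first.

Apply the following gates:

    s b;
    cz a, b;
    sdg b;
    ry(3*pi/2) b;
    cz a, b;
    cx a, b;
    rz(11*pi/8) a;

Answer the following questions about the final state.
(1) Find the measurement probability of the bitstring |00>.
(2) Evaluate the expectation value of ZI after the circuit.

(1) Outcome |00> occurs with probability 1/2.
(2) In the final state, ZI has expectation 1.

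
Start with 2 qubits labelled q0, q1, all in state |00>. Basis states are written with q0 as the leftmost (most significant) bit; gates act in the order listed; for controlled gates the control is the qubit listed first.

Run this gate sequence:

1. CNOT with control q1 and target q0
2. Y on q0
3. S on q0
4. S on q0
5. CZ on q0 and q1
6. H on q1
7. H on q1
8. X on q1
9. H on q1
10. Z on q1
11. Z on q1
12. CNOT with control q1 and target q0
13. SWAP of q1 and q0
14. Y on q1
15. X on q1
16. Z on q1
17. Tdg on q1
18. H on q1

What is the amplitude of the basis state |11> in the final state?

The amplitude on |11> is -1/2.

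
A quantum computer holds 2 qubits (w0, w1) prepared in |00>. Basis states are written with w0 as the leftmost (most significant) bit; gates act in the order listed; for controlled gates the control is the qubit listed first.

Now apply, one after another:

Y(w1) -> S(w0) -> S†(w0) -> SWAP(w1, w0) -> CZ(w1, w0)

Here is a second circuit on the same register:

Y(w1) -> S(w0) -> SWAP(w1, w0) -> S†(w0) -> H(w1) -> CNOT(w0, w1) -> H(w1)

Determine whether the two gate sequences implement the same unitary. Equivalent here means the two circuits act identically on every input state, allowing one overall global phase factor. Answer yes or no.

No, they are not equivalent — no single phase factor reconciles the two unitaries.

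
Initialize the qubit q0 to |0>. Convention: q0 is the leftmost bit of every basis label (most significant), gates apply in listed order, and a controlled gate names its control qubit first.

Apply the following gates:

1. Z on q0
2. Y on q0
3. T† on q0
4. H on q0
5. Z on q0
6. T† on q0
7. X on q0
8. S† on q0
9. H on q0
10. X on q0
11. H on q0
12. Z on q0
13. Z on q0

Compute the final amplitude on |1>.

|1> carries amplitude sqrt(2)*exp(3*I*pi/4)/2 in the final state.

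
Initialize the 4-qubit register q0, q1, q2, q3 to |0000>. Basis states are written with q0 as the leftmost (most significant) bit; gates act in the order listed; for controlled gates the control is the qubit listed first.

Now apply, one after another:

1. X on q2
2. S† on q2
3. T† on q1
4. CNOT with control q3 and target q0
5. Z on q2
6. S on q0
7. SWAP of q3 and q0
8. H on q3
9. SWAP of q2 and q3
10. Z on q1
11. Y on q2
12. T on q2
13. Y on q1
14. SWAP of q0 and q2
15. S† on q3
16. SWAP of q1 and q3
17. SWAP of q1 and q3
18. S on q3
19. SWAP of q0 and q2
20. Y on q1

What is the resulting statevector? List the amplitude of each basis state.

The resulting statevector has amplitude sqrt(2)/2 on |0001>, -sqrt(2)*exp(I*pi/4)/2 on |0011>, and 0 on every other basis state. Key observation: steps 13-20 multiply out to the identity, so the circuit reduces to the remaining gates.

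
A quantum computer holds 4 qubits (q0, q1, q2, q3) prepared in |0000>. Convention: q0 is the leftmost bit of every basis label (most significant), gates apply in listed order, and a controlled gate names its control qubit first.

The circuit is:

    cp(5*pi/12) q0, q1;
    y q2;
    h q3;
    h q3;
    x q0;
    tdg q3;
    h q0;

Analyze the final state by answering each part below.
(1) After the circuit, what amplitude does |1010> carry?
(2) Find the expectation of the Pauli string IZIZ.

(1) The amplitude on |1010> is -sqrt(2)*I/2. Key observation: the block from step 3 through step 4 cancels to the identity and can be dropped.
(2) In the final state, IZIZ has expectation 1.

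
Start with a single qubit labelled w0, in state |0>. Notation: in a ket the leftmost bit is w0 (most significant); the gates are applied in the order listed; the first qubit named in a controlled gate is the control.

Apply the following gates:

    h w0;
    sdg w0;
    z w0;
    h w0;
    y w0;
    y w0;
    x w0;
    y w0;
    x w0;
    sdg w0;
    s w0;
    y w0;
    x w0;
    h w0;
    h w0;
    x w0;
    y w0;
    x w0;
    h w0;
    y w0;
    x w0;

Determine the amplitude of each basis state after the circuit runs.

After the circuit, the state carries amplitude sqrt(2)*I/2 on |0>, -sqrt(2)/2 on |1>.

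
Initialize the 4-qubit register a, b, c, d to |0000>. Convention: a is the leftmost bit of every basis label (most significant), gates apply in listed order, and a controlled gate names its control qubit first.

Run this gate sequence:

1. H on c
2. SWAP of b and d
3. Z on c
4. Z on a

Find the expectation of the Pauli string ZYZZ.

The observable ZYZZ averages to 0.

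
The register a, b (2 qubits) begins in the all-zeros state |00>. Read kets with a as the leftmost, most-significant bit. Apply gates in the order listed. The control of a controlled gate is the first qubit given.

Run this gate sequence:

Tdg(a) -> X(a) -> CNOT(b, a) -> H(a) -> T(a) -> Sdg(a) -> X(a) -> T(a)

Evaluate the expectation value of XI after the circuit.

The expectation value of XI is 0.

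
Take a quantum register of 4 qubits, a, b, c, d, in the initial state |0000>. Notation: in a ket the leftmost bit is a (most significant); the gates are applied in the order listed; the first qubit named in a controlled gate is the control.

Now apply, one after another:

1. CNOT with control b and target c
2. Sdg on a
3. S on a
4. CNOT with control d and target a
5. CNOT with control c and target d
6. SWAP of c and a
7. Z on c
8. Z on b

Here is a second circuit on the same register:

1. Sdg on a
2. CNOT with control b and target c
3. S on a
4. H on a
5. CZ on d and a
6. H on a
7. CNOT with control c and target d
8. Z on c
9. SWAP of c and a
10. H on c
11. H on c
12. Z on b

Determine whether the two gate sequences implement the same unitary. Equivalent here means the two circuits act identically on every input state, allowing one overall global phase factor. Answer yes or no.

No, they are not equivalent — no single phase factor reconciles the two unitaries.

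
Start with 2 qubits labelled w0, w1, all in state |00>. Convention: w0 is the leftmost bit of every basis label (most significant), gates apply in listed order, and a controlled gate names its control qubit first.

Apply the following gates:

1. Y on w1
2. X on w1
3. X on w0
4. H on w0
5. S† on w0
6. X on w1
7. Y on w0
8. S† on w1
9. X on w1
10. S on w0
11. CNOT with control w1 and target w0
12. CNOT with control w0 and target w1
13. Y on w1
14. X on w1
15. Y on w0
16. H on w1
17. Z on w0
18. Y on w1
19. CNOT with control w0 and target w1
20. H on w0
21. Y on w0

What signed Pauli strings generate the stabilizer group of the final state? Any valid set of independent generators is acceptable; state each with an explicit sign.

One valid set of independent stabilizer generators is -XX, -ZZ (any independent generating set of the same group is equally correct).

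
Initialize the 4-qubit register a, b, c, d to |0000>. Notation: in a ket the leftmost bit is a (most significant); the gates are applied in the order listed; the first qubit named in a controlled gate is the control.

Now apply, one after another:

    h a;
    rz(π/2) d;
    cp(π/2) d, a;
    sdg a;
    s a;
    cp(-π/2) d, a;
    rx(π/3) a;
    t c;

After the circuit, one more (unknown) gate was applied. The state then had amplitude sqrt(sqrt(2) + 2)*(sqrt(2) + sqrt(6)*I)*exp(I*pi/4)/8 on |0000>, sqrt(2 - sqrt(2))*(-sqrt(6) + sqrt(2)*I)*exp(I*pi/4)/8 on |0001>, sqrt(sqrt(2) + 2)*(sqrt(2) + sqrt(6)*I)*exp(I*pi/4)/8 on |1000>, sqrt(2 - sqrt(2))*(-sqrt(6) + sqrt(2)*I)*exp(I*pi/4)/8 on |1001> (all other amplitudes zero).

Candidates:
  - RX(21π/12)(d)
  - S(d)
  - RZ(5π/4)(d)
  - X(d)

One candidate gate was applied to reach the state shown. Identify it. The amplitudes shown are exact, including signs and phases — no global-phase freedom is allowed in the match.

The unique candidate consistent with the amplitudes is RX(21π/12)(d).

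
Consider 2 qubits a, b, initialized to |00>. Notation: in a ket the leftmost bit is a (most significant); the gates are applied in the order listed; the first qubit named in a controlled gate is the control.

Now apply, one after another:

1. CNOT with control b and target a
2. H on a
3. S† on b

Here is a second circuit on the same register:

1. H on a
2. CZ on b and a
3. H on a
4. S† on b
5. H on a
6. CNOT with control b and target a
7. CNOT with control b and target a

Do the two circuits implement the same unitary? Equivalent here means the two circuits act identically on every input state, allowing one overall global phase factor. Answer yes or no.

Yes, they are equivalent — the unitaries differ by at most a global phase.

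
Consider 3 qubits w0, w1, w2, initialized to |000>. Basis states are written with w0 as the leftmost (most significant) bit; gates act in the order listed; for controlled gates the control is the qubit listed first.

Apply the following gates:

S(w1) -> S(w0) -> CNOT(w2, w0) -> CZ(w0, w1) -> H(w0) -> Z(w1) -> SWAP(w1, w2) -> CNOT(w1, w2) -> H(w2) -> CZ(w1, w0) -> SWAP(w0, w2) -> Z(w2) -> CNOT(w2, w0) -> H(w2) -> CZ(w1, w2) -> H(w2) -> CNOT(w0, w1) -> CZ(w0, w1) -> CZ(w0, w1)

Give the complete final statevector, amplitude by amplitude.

The resulting statevector has amplitude 1/2 on |000>, -1/2 on |001>, 0 on |010>, 0 on |011>, 0 on |100>, 0 on |101>, 1/2 on |110>, -1/2 on |111>.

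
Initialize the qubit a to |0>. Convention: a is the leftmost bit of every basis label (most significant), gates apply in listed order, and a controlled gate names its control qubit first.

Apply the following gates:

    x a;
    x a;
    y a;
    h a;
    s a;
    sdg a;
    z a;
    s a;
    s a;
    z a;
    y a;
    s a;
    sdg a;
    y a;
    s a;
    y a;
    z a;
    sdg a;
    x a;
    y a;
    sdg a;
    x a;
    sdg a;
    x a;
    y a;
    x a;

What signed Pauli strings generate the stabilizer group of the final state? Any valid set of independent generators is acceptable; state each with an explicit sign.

The final state is stabilized by the group generated by -X; other independent generating sets are equally valid.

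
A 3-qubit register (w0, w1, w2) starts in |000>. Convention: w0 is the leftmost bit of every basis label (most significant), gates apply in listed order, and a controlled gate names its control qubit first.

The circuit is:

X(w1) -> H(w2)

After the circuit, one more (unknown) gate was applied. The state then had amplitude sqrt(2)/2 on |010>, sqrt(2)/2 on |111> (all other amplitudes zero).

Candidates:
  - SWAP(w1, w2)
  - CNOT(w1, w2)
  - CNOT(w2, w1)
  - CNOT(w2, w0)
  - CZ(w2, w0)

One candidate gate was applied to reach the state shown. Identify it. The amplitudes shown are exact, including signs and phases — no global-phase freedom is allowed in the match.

It was CNOT(w2, w0) that produced the state shown.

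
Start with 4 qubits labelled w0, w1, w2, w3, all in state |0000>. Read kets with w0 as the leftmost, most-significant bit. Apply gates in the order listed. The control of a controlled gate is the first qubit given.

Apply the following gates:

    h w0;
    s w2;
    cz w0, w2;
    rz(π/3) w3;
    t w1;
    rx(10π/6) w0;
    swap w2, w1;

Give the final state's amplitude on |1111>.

The final state's coefficient on |1111> equals 0.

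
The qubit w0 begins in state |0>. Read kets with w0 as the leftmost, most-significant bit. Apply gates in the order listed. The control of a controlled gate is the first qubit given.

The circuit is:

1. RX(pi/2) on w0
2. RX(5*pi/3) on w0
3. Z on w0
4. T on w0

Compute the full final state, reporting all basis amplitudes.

The final amplitudes are -sqrt(6)/4 - sqrt(2)/4 on |0>, (-sqrt(6) + sqrt(2))*exp(3*I*pi/4)/4 on |1>.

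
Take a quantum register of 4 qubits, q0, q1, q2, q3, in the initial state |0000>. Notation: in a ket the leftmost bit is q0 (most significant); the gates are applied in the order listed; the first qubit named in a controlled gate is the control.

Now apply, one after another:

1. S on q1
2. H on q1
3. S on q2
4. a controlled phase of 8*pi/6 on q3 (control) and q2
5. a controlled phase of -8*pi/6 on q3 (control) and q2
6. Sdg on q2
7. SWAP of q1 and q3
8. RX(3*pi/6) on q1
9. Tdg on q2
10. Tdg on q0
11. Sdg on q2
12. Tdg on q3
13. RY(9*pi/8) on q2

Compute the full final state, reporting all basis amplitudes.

The resulting statevector has amplitude -sin(pi/16)/2 on |0000>, exp(3*I*pi/4)*sin(pi/16)/2 on |0001>, cos(pi/16)/2 on |0010>, -exp(3*I*pi/4)*cos(pi/16)/2 on |0011>, I*sin(pi/16)/2 on |0100>, exp(I*pi/4)*sin(pi/16)/2 on |0101>, -I*cos(pi/16)/2 on |0110>, -exp(I*pi/4)*cos(pi/16)/2 on |0111>, 0 on |1000>, 0 on |1001>, 0 on |1010>, 0 on |1011>, 0 on |1100>, 0 on |1101>, 0 on |1110>, 0 on |1111>. Key observation: gates 3-6 undo each other exactly, leaving only the rest of the circuit to track.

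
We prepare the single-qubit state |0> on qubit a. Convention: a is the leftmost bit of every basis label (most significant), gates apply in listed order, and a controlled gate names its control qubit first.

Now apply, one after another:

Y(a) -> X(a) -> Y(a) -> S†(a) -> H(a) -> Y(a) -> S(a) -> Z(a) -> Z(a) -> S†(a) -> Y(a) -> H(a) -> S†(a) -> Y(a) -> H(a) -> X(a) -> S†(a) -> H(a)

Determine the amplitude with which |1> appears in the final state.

The final state's coefficient on |1> equals 1/2 - I/2.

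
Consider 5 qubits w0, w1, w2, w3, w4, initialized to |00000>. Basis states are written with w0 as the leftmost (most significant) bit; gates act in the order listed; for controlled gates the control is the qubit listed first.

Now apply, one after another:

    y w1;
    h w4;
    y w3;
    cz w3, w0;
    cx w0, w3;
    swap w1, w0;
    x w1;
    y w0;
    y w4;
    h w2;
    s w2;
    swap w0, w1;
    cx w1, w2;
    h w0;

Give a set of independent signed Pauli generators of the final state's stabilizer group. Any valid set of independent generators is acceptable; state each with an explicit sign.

The final state is stabilized by the group generated by -XIIII, +IIYII, -IIIIX, +IZIII, -IIIZI; other independent generating sets are equally valid.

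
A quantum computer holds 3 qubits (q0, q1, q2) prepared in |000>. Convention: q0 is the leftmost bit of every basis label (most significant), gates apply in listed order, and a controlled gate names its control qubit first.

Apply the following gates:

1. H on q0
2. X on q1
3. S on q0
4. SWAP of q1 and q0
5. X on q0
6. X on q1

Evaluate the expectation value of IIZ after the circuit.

The observable IIZ averages to 1.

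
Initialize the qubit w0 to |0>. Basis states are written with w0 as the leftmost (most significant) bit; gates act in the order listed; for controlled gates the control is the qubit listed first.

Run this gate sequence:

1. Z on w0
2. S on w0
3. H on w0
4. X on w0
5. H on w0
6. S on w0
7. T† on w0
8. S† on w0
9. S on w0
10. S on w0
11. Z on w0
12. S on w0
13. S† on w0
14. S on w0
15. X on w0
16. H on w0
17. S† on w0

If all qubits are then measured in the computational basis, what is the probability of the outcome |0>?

Outcome |0> occurs with probability 1/2.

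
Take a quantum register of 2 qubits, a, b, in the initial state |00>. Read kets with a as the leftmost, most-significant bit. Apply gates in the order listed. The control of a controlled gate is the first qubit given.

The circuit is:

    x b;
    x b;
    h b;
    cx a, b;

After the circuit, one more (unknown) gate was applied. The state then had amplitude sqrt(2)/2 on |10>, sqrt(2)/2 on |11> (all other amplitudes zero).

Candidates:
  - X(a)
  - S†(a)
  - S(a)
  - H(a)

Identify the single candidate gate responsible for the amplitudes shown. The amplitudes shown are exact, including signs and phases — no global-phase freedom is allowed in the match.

It was X(a) that produced the state shown. Key observation: the block from step 1 through step 2 cancels to the identity and can be dropped.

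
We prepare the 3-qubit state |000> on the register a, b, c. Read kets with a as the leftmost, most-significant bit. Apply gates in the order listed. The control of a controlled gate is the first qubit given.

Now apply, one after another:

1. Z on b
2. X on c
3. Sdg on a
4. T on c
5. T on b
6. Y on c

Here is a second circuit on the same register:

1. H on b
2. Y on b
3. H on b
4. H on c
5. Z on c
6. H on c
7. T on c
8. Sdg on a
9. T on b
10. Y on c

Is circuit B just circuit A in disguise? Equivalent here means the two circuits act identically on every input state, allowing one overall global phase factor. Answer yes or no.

No — the two circuits implement different unitaries, even allowing a global phase.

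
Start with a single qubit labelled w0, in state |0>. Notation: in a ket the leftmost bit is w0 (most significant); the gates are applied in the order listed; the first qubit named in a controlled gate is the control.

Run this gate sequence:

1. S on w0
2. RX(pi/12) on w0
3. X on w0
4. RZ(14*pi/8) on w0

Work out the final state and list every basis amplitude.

The resulting statevector has amplitude (-sqrt(6 - 3*sqrt(2))/4 + sqrt(sqrt(2) + 2)/4)*exp(5*I*pi/8) on |0>, (sqrt(2 - sqrt(2))/4 + sqrt(3*sqrt(2) + 6)/4)*exp(7*I*pi/8) on |1>.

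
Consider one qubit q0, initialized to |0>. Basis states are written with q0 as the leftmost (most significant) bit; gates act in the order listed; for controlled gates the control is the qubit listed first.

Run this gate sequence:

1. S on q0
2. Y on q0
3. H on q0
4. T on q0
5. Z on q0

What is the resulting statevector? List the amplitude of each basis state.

The final amplitudes are sqrt(2)*I/2 on |0>, sqrt(2)*exp(3*I*pi/4)/2 on |1>.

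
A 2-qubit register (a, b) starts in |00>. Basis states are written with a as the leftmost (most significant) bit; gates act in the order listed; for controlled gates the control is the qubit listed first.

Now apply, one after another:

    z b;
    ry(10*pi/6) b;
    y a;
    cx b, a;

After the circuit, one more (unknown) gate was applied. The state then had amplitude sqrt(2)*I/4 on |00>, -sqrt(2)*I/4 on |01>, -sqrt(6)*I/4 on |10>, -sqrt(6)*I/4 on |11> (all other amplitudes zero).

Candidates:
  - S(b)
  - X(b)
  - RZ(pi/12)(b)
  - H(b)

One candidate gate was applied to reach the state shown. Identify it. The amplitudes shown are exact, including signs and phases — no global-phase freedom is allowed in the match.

It was H(b) that produced the state shown.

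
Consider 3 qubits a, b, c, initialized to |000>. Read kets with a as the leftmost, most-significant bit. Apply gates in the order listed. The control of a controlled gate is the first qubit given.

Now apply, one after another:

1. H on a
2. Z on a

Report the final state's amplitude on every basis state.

After the circuit, the state carries amplitude sqrt(2)/2 on |000>, -sqrt(2)/2 on |100>, and 0 on every other basis state.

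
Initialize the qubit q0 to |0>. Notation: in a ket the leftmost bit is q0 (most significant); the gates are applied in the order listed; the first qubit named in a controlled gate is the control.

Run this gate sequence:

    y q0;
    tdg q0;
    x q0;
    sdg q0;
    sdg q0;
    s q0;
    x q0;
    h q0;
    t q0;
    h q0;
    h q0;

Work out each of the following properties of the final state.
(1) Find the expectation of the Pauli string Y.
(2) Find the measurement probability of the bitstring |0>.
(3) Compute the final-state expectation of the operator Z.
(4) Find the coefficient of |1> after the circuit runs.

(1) The expectation value of Y is -sqrt(2)/2.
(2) A full measurement returns |0> with probability 1/2.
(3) In the final state, Z has expectation 0.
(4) The final state's coefficient on |1> equals -sqrt(2)*I/2.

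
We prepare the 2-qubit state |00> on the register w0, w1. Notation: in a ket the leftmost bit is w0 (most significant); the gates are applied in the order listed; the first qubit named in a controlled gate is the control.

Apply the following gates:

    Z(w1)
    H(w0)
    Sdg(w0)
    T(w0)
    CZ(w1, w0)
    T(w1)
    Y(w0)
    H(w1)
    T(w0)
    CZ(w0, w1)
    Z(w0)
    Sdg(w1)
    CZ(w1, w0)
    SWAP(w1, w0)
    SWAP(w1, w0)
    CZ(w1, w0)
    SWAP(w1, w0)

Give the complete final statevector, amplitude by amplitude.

The resulting statevector has amplitude -exp(I*pi/4)/2 on |00>, -exp(3*I*pi/4)/2 on |01>, exp(3*I*pi/4)/2 on |10>, exp(I*pi/4)/2 on |11>. Key observation: gates 13-16 undo each other exactly, leaving only the rest of the circuit to track.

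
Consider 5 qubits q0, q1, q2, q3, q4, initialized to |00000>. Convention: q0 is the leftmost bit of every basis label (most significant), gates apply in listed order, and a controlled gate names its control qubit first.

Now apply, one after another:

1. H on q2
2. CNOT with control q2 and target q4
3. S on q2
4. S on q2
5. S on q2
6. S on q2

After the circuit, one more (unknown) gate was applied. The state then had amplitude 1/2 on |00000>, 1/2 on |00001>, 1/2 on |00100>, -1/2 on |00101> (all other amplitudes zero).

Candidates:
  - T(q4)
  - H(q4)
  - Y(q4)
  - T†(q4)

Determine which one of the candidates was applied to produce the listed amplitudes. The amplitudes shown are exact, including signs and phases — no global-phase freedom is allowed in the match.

The unique candidate consistent with the amplitudes is H(q4). Key observation: the block from step 3 through step 6 cancels to the identity and can be dropped.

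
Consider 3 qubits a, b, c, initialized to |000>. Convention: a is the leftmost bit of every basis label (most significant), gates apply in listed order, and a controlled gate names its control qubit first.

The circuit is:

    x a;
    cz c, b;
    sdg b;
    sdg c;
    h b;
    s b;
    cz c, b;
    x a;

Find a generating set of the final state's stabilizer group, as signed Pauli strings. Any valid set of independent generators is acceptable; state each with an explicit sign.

The stabilizer group can be generated by +IYI, +ZII, +IIZ, among other valid generating sets.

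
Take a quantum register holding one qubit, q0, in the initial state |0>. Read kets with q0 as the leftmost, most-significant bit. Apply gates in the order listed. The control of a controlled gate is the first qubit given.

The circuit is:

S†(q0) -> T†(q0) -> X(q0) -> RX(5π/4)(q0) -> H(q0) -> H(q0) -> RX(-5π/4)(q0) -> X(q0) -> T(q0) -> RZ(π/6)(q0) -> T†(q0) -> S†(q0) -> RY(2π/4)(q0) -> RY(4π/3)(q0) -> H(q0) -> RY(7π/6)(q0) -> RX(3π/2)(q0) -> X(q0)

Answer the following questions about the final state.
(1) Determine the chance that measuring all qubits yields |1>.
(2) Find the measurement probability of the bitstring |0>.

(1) The probability of measuring |1> is 1/2.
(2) Outcome |0> occurs with probability 1/2.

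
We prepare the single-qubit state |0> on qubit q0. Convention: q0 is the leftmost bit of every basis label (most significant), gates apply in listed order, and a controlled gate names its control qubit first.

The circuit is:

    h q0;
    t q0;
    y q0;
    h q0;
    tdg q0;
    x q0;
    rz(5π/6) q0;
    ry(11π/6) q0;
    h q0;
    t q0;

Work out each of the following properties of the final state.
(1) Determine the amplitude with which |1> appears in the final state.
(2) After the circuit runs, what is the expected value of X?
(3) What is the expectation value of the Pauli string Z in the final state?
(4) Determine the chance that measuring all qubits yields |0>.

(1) The amplitude on |1> is -exp(I*pi/6)/4 + sqrt(3)*exp(I*pi/12)/4 + exp(5*I*pi/12)/4 + sqrt(3)*exp(I*pi/3)/4.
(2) The observable X averages to -3*sqrt(2)/16 - sqrt(6)/16 + sqrt(3)/4.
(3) The expectation value of Z is -sqrt(2)/4 - sqrt(3)/8 + 3/8.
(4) The probability of measuring |0> is -sqrt(2)/8 - sqrt(3)/16 + 11/16.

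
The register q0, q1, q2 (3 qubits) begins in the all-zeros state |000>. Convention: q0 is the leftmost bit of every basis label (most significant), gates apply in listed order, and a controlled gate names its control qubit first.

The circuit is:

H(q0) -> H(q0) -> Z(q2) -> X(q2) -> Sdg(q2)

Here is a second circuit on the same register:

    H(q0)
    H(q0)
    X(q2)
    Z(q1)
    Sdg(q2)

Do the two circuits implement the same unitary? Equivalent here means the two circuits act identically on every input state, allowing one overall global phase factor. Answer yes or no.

No — the two circuits implement different unitaries, even allowing a global phase.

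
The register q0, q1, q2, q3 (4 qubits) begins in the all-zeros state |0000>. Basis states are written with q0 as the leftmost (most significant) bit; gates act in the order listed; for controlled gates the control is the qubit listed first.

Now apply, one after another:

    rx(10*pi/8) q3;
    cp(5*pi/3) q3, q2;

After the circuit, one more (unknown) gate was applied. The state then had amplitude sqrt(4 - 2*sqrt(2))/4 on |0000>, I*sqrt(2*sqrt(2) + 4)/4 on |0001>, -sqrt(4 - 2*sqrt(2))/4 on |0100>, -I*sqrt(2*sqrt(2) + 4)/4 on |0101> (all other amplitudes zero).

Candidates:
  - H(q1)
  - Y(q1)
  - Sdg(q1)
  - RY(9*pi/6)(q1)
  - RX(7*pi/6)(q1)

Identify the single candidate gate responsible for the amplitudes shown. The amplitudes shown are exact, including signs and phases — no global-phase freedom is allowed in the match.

It was RY(9*pi/6)(q1) that produced the state shown.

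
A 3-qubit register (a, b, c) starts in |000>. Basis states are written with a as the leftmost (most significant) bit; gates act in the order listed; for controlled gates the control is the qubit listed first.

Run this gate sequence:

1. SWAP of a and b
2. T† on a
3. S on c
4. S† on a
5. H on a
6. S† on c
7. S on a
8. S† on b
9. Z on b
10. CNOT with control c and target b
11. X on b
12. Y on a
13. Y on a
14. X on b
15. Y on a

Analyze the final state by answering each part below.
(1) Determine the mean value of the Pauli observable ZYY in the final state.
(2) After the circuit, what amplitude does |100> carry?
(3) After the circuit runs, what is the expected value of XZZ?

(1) In the final state, ZYY has expectation 0. Key observation: gates 11-14 undo each other exactly, leaving only the rest of the circuit to track.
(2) The final state's coefficient on |100> equals sqrt(2)*I/2.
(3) The observable XZZ averages to 0.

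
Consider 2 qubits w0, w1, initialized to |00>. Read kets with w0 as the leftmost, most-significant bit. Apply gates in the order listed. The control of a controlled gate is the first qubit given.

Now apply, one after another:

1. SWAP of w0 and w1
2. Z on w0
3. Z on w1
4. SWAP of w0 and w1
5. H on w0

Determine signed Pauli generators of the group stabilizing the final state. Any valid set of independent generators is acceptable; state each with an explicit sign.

One valid set of independent stabilizer generators is +XI, +IZ (any independent generating set of the same group is equally correct).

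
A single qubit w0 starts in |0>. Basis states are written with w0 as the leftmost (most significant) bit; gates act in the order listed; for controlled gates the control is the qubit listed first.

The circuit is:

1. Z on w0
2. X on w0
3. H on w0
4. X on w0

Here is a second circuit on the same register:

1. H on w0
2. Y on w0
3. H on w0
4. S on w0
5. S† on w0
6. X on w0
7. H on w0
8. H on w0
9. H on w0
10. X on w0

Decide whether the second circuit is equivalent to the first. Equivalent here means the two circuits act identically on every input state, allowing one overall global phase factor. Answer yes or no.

No — the two circuits implement different unitaries, even allowing a global phase.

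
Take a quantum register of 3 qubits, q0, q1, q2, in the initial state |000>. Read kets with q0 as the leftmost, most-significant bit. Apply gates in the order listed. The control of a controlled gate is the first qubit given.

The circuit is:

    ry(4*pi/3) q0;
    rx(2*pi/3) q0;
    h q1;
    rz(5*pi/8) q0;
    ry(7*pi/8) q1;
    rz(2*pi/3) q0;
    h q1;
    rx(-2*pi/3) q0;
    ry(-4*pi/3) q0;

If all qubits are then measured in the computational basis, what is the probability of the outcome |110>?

The probability of measuring |110> is 15*(sqrt(sqrt(2) + 2) + 2)*(-sqrt(2 - sqrt(2)) + sqrt(3*sqrt(2) + 6) + 4)/512.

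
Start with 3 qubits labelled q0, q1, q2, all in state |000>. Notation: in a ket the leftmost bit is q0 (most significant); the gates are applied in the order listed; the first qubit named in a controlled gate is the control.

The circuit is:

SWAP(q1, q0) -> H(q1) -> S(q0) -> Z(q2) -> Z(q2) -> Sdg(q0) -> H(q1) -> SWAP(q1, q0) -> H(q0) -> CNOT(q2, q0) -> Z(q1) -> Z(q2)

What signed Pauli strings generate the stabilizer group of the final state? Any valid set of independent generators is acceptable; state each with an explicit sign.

The stabilizer group can be generated by +XII, +IZI, +IIZ, among other valid generating sets. Key observation: steps 1-8 multiply out to the identity, so the circuit reduces to the remaining gates.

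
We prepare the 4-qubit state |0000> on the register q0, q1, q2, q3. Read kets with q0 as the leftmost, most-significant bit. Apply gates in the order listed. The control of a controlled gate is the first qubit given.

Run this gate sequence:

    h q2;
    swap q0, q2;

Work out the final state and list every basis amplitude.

The resulting statevector has amplitude sqrt(2)/2 on |0000>, sqrt(2)/2 on |1000>, and 0 on every other basis state.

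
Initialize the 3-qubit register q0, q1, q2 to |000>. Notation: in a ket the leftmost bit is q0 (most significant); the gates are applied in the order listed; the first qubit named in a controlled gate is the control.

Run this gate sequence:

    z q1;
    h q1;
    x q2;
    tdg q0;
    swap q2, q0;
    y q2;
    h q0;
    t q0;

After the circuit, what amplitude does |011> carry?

The amplitude on |011> is I/2.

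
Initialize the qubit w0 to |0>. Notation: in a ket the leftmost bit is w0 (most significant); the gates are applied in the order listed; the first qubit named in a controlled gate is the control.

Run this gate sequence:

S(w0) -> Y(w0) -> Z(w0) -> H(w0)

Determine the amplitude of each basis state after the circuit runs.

After the circuit, the state carries amplitude -sqrt(2)*I/2 on |0>, sqrt(2)*I/2 on |1>.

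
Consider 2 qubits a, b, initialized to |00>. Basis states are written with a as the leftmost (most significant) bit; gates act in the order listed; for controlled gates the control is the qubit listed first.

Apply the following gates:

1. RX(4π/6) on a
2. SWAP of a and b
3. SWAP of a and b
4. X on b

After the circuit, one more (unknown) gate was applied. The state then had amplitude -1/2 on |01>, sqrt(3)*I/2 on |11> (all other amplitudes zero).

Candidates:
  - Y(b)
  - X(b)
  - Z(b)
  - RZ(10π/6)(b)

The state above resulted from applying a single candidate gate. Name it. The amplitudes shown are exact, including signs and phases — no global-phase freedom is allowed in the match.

The unique candidate consistent with the amplitudes is Z(b).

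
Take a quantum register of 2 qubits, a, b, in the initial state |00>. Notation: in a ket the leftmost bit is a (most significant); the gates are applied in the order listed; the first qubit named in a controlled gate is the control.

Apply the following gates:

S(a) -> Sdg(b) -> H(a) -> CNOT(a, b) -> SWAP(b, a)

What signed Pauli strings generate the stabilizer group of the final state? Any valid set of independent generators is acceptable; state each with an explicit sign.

The stabilizer group can be generated by +XX, +ZZ, among other valid generating sets.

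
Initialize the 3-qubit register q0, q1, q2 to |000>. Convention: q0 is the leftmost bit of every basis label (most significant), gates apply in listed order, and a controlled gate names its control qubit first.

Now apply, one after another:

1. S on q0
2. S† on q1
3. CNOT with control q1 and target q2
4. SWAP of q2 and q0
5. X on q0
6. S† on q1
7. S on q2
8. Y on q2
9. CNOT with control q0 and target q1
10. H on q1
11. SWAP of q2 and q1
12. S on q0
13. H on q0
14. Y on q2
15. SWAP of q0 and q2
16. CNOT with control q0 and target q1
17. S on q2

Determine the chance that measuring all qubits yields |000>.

A full measurement returns |000> with probability 0.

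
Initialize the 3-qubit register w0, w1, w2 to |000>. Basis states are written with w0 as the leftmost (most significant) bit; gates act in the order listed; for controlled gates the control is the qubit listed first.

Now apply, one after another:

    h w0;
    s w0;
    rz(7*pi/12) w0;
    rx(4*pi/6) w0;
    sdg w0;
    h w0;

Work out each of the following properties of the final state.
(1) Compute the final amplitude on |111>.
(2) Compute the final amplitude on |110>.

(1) |111> carries amplitude 0 in the final state.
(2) The amplitude on |110> is 0.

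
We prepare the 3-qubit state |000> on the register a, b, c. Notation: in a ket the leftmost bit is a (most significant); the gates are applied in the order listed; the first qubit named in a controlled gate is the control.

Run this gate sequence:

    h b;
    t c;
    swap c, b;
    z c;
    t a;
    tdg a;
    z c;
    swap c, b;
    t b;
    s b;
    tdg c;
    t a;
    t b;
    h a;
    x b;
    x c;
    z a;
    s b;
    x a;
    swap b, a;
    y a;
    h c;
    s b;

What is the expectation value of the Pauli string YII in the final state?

In the final state, YII has expectation -1. Key observation: gates 3-8 undo each other exactly, leaving only the rest of the circuit to track.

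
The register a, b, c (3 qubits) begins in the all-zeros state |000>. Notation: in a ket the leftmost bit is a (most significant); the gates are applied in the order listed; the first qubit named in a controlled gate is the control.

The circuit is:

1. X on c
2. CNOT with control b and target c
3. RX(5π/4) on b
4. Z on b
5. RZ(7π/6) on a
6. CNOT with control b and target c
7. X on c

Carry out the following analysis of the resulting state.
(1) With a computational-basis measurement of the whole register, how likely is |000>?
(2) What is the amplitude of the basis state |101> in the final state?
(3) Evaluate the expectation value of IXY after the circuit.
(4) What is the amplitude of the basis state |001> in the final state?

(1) The probability of measuring |000> is 1/2 - sqrt(2)/4.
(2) The amplitude on |101> is 0.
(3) The observable IXY averages to -sqrt(2)/2.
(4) The final state's coefficient on |001> equals 0.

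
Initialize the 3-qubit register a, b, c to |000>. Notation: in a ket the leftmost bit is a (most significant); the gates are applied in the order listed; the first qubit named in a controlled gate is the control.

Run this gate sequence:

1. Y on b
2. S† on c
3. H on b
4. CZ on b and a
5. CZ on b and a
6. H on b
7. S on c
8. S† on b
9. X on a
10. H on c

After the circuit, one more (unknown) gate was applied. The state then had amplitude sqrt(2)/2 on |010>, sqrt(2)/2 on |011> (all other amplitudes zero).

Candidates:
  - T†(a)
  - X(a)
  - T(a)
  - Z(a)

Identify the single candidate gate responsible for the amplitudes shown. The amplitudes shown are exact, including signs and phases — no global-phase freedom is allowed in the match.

The applied gate was X(a). Key observation: gates 2-7 undo each other exactly, leaving only the rest of the circuit to track.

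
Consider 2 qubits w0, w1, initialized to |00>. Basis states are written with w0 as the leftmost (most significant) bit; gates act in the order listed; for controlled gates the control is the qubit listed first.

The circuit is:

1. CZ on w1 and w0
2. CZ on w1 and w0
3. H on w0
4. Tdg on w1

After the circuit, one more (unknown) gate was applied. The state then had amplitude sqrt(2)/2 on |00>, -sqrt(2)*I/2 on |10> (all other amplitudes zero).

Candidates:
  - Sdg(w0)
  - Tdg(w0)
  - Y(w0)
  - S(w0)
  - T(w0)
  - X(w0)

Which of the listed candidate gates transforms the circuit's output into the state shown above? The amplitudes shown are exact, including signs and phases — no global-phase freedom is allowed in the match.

It was Sdg(w0) that produced the state shown.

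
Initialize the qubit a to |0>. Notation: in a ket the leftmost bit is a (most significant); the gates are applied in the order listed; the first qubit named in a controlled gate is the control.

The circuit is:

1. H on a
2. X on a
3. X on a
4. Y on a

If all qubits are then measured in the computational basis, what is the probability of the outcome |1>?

A full measurement returns |1> with probability 1/2. Key observation: gates 2-3 undo each other exactly, leaving only the rest of the circuit to track.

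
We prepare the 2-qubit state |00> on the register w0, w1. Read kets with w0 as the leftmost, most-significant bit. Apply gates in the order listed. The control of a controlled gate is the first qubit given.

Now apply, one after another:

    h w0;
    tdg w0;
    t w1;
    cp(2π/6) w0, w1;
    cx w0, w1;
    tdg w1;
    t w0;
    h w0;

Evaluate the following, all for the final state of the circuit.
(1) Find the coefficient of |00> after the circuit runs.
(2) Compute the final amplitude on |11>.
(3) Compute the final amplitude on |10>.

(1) The final state's coefficient on |00> equals 1/2.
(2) The final state's coefficient on |11> equals exp(3*I*pi/4)/2.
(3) The amplitude on |10> is 1/2.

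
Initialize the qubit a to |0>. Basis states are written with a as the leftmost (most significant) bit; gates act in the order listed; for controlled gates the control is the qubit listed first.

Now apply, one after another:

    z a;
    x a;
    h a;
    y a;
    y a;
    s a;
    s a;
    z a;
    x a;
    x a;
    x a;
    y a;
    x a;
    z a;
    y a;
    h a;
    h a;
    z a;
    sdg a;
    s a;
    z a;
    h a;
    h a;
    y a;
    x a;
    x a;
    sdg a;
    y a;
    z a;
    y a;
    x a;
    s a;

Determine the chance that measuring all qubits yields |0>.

A full measurement returns |0> with probability 1/2.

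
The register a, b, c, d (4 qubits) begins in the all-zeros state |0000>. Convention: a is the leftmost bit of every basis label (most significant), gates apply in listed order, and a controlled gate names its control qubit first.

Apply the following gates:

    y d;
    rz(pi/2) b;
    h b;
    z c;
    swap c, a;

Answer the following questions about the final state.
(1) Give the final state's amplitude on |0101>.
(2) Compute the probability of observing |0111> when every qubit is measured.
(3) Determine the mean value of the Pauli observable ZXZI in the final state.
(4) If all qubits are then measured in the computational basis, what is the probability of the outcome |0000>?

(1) The amplitude on |0101> is sqrt(2)*exp(I*pi/4)/2.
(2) Outcome |0111> occurs with probability 0.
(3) The expectation value of ZXZI is 1.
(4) Outcome |0000> occurs with probability 0.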